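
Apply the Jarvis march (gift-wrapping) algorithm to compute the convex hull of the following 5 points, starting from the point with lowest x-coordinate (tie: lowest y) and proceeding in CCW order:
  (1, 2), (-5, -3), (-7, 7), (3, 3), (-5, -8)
Hull (CCW) = [(-7, 7), (-5, -8), (3, 3)]

Jarvis march: at each step, from the current hull vertex p, select the next vertex q as the point such that every other point lies strictly to the left of (or on) the directed line p → q. (Equivalently: for every other point r, the cross product (q − p) × (r − p) ≥ 0.)
Starting point (lowest x, tie lowest y): (-7, 7). Wrap until returning to start. Resulting hull: (-7, 7), (-5, -8), (3, 3).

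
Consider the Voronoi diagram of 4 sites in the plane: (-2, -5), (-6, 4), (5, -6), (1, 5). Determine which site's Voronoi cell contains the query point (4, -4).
Nearest site = (5, -6)

The Voronoi cell of site s contains exactly those query points closer to s than to any other site. Compute squared distances from q = (4, -4) to each site:
  (5 − 4)² + (-6 − -4)² = 5
  (-2 − 4)² + (-5 − -4)² = 37
  (1 − 4)² + (5 − -4)² = 90
  (-6 − 4)² + (4 − -4)² = 164
Minimum is attained by (5, -6), so q lies in its Voronoi cell.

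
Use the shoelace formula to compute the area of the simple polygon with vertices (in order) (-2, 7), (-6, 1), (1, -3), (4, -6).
Area = 79/2

Shoelace formula: Area = (1/2) |Σ_i (x_i · y_{i+1} − x_{i+1} · y_i)| (indices mod n). Compute each cross term:
  (-2)(1) − (-6)(7) = 40
  (-6)(-3) − (1)(1) = 17
  (1)(-6) − (4)(-3) = 6
  (4)(7) − (-2)(-6) = 16
Sum = 79, so (signed) Area = 79/2 = 79/2, |Area| = 79/2.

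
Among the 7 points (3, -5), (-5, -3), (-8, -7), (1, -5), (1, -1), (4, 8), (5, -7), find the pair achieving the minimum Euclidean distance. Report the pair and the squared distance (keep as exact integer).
Pair = ((3, -5), (1, -5)); squared distance = 4

Compute all C(7, 2) = 21 pairwise squared distances (x_i − x_j)² + (y_i − y_j)². The minimum is 4, attained by the pair ((3, -5), (1, -5)).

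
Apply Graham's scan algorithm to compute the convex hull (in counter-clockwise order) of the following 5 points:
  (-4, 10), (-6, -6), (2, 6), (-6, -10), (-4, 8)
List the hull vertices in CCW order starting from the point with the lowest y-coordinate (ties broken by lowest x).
Hull (CCW) = [(-6, -10), (2, 6), (-4, 10), (-6, -6)]

Graham scan procedure:
  1. Find the pivot p₀ = point with lowest y (tie → lowest x): (-6, -10).
  2. Sort the remaining points by polar angle around p₀.
  3. Walk through sorted points, maintaining a stack; pop the top while the last three entries make a non-left turn (cross product ≤ 0).
  4. Final stack is the convex hull in CCW order: (-6, -10), (2, 6), (-4, 10), (-6, -6).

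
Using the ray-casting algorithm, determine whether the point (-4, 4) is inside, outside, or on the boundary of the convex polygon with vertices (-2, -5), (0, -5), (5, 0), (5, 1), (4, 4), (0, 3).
The point (-4, 4) lies strictly outside the polygon

Cast a horizontal ray to the right from the query point and count how many polygon edges it crosses (each edge strictly once or zero times, handled with the usual half-open convention). 
Parity of crossings → even ⇒ outside.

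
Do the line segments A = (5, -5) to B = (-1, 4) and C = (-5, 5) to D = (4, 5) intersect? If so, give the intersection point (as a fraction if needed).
No (intersection of containing lines falls outside at least one segment)

Parametrize and solve: t = 10/9, s = 10/27. At least one of these is outside [0, 1], so the segments do not intersect.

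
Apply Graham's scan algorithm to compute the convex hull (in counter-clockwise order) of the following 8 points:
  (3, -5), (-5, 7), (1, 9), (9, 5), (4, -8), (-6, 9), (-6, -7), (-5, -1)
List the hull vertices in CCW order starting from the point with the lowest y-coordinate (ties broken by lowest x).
Hull (CCW) = [(4, -8), (9, 5), (1, 9), (-6, 9), (-6, -7)]

Graham scan procedure:
  1. Find the pivot p₀ = point with lowest y (tie → lowest x): (4, -8).
  2. Sort the remaining points by polar angle around p₀.
  3. Walk through sorted points, maintaining a stack; pop the top while the last three entries make a non-left turn (cross product ≤ 0).
  4. Final stack is the convex hull in CCW order: (4, -8), (9, 5), (1, 9), (-6, 9), (-6, -7).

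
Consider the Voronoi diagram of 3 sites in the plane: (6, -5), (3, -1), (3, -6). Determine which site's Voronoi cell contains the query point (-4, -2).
Nearest site = (3, -1)

The Voronoi cell of site s contains exactly those query points closer to s than to any other site. Compute squared distances from q = (-4, -2) to each site:
  (3 − -4)² + (-1 − -2)² = 50
  (3 − -4)² + (-6 − -2)² = 65
  (6 − -4)² + (-5 − -2)² = 109
Minimum is attained by (3, -1), so q lies in its Voronoi cell.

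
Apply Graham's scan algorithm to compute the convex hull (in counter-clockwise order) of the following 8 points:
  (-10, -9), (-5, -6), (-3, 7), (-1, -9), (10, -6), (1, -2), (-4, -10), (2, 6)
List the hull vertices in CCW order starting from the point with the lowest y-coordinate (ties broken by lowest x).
Hull (CCW) = [(-4, -10), (10, -6), (2, 6), (-3, 7), (-10, -9)]

Graham scan procedure:
  1. Find the pivot p₀ = point with lowest y (tie → lowest x): (-4, -10).
  2. Sort the remaining points by polar angle around p₀.
  3. Walk through sorted points, maintaining a stack; pop the top while the last three entries make a non-left turn (cross product ≤ 0).
  4. Final stack is the convex hull in CCW order: (-4, -10), (10, -6), (2, 6), (-3, 7), (-10, -9).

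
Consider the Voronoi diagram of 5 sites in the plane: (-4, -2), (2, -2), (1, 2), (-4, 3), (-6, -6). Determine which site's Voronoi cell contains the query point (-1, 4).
Nearest site = (1, 2)

The Voronoi cell of site s contains exactly those query points closer to s than to any other site. Compute squared distances from q = (-1, 4) to each site:
  (1 − -1)² + (2 − 4)² = 8
  (-4 − -1)² + (3 − 4)² = 10
  (-4 − -1)² + (-2 − 4)² = 45
  (2 − -1)² + (-2 − 4)² = 45
  (-6 − -1)² + (-6 − 4)² = 125
Minimum is attained by (1, 2), so q lies in its Voronoi cell.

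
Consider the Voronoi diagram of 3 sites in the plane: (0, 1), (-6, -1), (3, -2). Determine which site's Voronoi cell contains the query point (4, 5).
Nearest site = (0, 1)

The Voronoi cell of site s contains exactly those query points closer to s than to any other site. Compute squared distances from q = (4, 5) to each site:
  (0 − 4)² + (1 − 5)² = 32
  (3 − 4)² + (-2 − 5)² = 50
  (-6 − 4)² + (-1 − 5)² = 136
Minimum is attained by (0, 1), so q lies in its Voronoi cell.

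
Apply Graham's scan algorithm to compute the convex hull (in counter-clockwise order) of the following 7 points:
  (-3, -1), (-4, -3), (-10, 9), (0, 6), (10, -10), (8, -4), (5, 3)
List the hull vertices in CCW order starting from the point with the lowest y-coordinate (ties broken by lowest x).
Hull (CCW) = [(10, -10), (8, -4), (5, 3), (0, 6), (-10, 9), (-4, -3)]

Graham scan procedure:
  1. Find the pivot p₀ = point with lowest y (tie → lowest x): (10, -10).
  2. Sort the remaining points by polar angle around p₀.
  3. Walk through sorted points, maintaining a stack; pop the top while the last three entries make a non-left turn (cross product ≤ 0).
  4. Final stack is the convex hull in CCW order: (10, -10), (8, -4), (5, 3), (0, 6), (-10, 9), (-4, -3).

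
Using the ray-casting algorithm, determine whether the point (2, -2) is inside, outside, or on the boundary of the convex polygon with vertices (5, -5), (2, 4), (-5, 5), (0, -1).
The point (2, -2) lies strictly inside the polygon

Cast a horizontal ray to the right from the query point and count how many polygon edges it crosses (each edge strictly once or zero times, handled with the usual half-open convention). 
Parity of crossings → odd ⇒ inside.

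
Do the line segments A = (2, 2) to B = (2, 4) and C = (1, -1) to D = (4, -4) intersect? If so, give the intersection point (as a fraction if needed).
No (intersection of containing lines falls outside at least one segment)

Parametrize and solve: t = -2, s = 1/3. At least one of these is outside [0, 1], so the segments do not intersect.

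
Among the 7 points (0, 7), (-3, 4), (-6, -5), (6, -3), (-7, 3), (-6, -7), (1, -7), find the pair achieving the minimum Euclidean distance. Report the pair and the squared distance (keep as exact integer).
Pair = ((-6, -5), (-6, -7)); squared distance = 4

Compute all C(7, 2) = 21 pairwise squared distances (x_i − x_j)² + (y_i − y_j)². The minimum is 4, attained by the pair ((-6, -5), (-6, -7)).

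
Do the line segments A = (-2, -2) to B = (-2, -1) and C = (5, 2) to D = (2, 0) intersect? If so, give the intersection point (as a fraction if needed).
No (intersection of containing lines falls outside at least one segment)

Parametrize and solve: t = -2/3, s = 7/3. At least one of these is outside [0, 1], so the segments do not intersect.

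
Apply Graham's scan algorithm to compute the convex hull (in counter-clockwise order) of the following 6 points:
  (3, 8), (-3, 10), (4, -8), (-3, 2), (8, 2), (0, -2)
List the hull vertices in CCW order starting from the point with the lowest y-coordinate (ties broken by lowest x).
Hull (CCW) = [(4, -8), (8, 2), (3, 8), (-3, 10), (-3, 2)]

Graham scan procedure:
  1. Find the pivot p₀ = point with lowest y (tie → lowest x): (4, -8).
  2. Sort the remaining points by polar angle around p₀.
  3. Walk through sorted points, maintaining a stack; pop the top while the last three entries make a non-left turn (cross product ≤ 0).
  4. Final stack is the convex hull in CCW order: (4, -8), (8, 2), (3, 8), (-3, 10), (-3, 2).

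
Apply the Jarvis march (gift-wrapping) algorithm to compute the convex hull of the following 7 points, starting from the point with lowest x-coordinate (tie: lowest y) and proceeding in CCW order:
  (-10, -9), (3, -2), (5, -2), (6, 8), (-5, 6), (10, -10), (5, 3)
Hull (CCW) = [(-10, -9), (10, -10), (6, 8), (-5, 6)]

Jarvis march: at each step, from the current hull vertex p, select the next vertex q as the point such that every other point lies strictly to the left of (or on) the directed line p → q. (Equivalently: for every other point r, the cross product (q − p) × (r − p) ≥ 0.)
Starting point (lowest x, tie lowest y): (-10, -9). Wrap until returning to start. Resulting hull: (-10, -9), (10, -10), (6, 8), (-5, 6).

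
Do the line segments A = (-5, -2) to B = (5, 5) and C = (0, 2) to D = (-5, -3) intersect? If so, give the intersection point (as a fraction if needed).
Yes; intersection at (-5/3, 1/3) (t = 1/3 on AB, s = 1/3 on CD)

Parametrize AB as A + t(B − A) = (-5 + 10 t, -2 + 7 t) and CD as C + s(D − C) = (0 + -5 s, 2 + -5 s). Solve the linear system for (t, s). Determinant = 15 ≠ 0, so a unique intersection of the containing lines exists. Solution: t = 1/3, s = 1/3 — both in [0, 1], so the segments cross. Intersection point: (-5/3, 1/3).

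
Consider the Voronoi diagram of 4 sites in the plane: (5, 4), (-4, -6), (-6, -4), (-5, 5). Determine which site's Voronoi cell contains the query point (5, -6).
Nearest site = (-4, -6)

The Voronoi cell of site s contains exactly those query points closer to s than to any other site. Compute squared distances from q = (5, -6) to each site:
  (-4 − 5)² + (-6 − -6)² = 81
  (5 − 5)² + (4 − -6)² = 100
  (-6 − 5)² + (-4 − -6)² = 125
  (-5 − 5)² + (5 − -6)² = 221
Minimum is attained by (-4, -6), so q lies in its Voronoi cell.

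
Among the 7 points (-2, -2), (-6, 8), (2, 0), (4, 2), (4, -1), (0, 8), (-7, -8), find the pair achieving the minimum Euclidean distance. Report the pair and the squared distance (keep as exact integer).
Pair = ((2, 0), (4, -1)); squared distance = 5

Compute all C(7, 2) = 21 pairwise squared distances (x_i − x_j)² + (y_i − y_j)². The minimum is 5, attained by the pair ((2, 0), (4, -1)).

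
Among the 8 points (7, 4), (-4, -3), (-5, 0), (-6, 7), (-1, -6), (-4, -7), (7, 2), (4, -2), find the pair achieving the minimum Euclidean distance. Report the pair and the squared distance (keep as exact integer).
Pair = ((7, 4), (7, 2)); squared distance = 4

Compute all C(8, 2) = 28 pairwise squared distances (x_i − x_j)² + (y_i − y_j)². The minimum is 4, attained by the pair ((7, 4), (7, 2)).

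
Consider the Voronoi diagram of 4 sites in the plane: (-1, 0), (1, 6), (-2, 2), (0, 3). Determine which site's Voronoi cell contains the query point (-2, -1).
Nearest site = (-1, 0)

The Voronoi cell of site s contains exactly those query points closer to s than to any other site. Compute squared distances from q = (-2, -1) to each site:
  (-1 − -2)² + (0 − -1)² = 2
  (-2 − -2)² + (2 − -1)² = 9
  (0 − -2)² + (3 − -1)² = 20
  (1 − -2)² + (6 − -1)² = 58
Minimum is attained by (-1, 0), so q lies in its Voronoi cell.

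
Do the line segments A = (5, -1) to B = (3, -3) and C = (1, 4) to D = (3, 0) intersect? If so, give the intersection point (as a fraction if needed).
No (intersection of containing lines falls outside at least one segment)

Parametrize and solve: t = 1/2, s = 3/2. At least one of these is outside [0, 1], so the segments do not intersect.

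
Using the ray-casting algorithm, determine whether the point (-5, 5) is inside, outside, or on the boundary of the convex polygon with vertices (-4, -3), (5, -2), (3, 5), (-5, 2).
The point (-5, 5) lies strictly outside the polygon

Cast a horizontal ray to the right from the query point and count how many polygon edges it crosses (each edge strictly once or zero times, handled with the usual half-open convention). 
Parity of crossings → even ⇒ outside.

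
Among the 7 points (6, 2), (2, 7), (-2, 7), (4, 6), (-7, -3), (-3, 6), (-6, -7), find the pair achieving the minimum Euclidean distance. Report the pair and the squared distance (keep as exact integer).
Pair = ((-2, 7), (-3, 6)); squared distance = 2

Compute all C(7, 2) = 21 pairwise squared distances (x_i − x_j)² + (y_i − y_j)². The minimum is 2, attained by the pair ((-2, 7), (-3, 6)).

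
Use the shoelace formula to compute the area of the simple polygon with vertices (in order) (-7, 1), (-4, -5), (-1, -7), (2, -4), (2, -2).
Area = 36

Shoelace formula: Area = (1/2) |Σ_i (x_i · y_{i+1} − x_{i+1} · y_i)| (indices mod n). Compute each cross term:
  (-7)(-5) − (-4)(1) = 39
  (-4)(-7) − (-1)(-5) = 23
  (-1)(-4) − (2)(-7) = 18
  (2)(-2) − (2)(-4) = 4
  (2)(1) − (-7)(-2) = -12
Sum = 72, so (signed) Area = 72/2 = 36, |Area| = 36.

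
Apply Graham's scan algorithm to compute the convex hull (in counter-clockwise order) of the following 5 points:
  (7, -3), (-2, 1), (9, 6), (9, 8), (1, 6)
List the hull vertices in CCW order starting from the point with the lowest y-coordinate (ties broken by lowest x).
Hull (CCW) = [(7, -3), (9, 6), (9, 8), (1, 6), (-2, 1)]

Graham scan procedure:
  1. Find the pivot p₀ = point with lowest y (tie → lowest x): (7, -3).
  2. Sort the remaining points by polar angle around p₀.
  3. Walk through sorted points, maintaining a stack; pop the top while the last three entries make a non-left turn (cross product ≤ 0).
  4. Final stack is the convex hull in CCW order: (7, -3), (9, 6), (9, 8), (1, 6), (-2, 1).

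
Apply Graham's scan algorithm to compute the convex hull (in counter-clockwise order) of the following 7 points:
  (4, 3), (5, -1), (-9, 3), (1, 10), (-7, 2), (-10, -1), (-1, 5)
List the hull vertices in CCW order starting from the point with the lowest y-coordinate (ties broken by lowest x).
Hull (CCW) = [(-10, -1), (5, -1), (4, 3), (1, 10), (-9, 3)]

Graham scan procedure:
  1. Find the pivot p₀ = point with lowest y (tie → lowest x): (-10, -1).
  2. Sort the remaining points by polar angle around p₀.
  3. Walk through sorted points, maintaining a stack; pop the top while the last three entries make a non-left turn (cross product ≤ 0).
  4. Final stack is the convex hull in CCW order: (-10, -1), (5, -1), (4, 3), (1, 10), (-9, 3).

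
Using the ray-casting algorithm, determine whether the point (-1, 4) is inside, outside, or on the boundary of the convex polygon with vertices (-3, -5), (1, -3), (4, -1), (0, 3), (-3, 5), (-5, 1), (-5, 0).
The point (-1, 4) lies strictly outside the polygon

Cast a horizontal ray to the right from the query point and count how many polygon edges it crosses (each edge strictly once or zero times, handled with the usual half-open convention). 
Parity of crossings → even ⇒ outside.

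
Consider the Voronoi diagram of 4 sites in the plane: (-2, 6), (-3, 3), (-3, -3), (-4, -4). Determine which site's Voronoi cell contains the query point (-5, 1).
Nearest site = (-3, 3)

The Voronoi cell of site s contains exactly those query points closer to s than to any other site. Compute squared distances from q = (-5, 1) to each site:
  (-3 − -5)² + (3 − 1)² = 8
  (-3 − -5)² + (-3 − 1)² = 20
  (-4 − -5)² + (-4 − 1)² = 26
  (-2 − -5)² + (6 − 1)² = 34
Minimum is attained by (-3, 3), so q lies in its Voronoi cell.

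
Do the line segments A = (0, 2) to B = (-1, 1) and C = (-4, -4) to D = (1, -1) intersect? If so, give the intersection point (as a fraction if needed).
No (intersection of containing lines falls outside at least one segment)

Parametrize and solve: t = 9, s = -1. At least one of these is outside [0, 1], so the segments do not intersect.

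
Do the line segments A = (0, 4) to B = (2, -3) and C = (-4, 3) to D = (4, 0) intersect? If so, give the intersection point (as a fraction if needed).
Yes; intersection at (4/5, 6/5) (t = 2/5 on AB, s = 3/5 on CD)

Parametrize AB as A + t(B − A) = (0 + 2 t, 4 + -7 t) and CD as C + s(D − C) = (-4 + 8 s, 3 + -3 s). Solve the linear system for (t, s). Determinant = -50 ≠ 0, so a unique intersection of the containing lines exists. Solution: t = 2/5, s = 3/5 — both in [0, 1], so the segments cross. Intersection point: (4/5, 6/5).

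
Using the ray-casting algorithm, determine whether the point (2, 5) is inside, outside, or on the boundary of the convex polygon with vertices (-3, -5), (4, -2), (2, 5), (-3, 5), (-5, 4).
The point (2, 5) lies on the polygon boundary

Boundary check: the query satisfies the collinearity and bounding-box conditions for some polygon edge, so it lies exactly on the boundary.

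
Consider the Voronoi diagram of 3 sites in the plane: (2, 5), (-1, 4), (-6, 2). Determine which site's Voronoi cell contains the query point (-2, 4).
Nearest site = (-1, 4)

The Voronoi cell of site s contains exactly those query points closer to s than to any other site. Compute squared distances from q = (-2, 4) to each site:
  (-1 − -2)² + (4 − 4)² = 1
  (2 − -2)² + (5 − 4)² = 17
  (-6 − -2)² + (2 − 4)² = 20
Minimum is attained by (-1, 4), so q lies in its Voronoi cell.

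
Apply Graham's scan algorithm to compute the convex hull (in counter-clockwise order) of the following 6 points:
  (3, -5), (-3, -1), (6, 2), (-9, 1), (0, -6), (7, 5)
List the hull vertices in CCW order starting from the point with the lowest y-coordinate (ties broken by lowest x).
Hull (CCW) = [(0, -6), (3, -5), (6, 2), (7, 5), (-9, 1)]

Graham scan procedure:
  1. Find the pivot p₀ = point with lowest y (tie → lowest x): (0, -6).
  2. Sort the remaining points by polar angle around p₀.
  3. Walk through sorted points, maintaining a stack; pop the top while the last three entries make a non-left turn (cross product ≤ 0).
  4. Final stack is the convex hull in CCW order: (0, -6), (3, -5), (6, 2), (7, 5), (-9, 1).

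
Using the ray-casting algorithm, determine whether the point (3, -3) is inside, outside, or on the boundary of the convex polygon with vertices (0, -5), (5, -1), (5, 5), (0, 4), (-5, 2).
The point (3, -3) lies strictly outside the polygon

Cast a horizontal ray to the right from the query point and count how many polygon edges it crosses (each edge strictly once or zero times, handled with the usual half-open convention). 
Parity of crossings → even ⇒ outside.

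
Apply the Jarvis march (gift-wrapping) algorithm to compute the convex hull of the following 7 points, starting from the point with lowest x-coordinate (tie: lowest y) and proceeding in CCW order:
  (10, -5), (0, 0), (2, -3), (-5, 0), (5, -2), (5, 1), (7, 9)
Hull (CCW) = [(-5, 0), (2, -3), (10, -5), (7, 9)]

Jarvis march: at each step, from the current hull vertex p, select the next vertex q as the point such that every other point lies strictly to the left of (or on) the directed line p → q. (Equivalently: for every other point r, the cross product (q − p) × (r − p) ≥ 0.)
Starting point (lowest x, tie lowest y): (-5, 0). Wrap until returning to start. Resulting hull: (-5, 0), (2, -3), (10, -5), (7, 9).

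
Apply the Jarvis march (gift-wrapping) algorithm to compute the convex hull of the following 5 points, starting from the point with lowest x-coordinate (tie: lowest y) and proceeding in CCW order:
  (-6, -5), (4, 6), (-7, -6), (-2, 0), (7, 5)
Hull (CCW) = [(-7, -6), (7, 5), (4, 6), (-2, 0)]

Jarvis march: at each step, from the current hull vertex p, select the next vertex q as the point such that every other point lies strictly to the left of (or on) the directed line p → q. (Equivalently: for every other point r, the cross product (q − p) × (r − p) ≥ 0.)
Starting point (lowest x, tie lowest y): (-7, -6). Wrap until returning to start. Resulting hull: (-7, -6), (7, 5), (4, 6), (-2, 0).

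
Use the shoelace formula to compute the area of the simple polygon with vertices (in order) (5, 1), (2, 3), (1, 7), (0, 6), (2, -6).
Area = 25

Shoelace formula: Area = (1/2) |Σ_i (x_i · y_{i+1} − x_{i+1} · y_i)| (indices mod n). Compute each cross term:
  (5)(3) − (2)(1) = 13
  (2)(7) − (1)(3) = 11
  (1)(6) − (0)(7) = 6
  (0)(-6) − (2)(6) = -12
  (2)(1) − (5)(-6) = 32
Sum = 50, so (signed) Area = 50/2 = 25, |Area| = 25.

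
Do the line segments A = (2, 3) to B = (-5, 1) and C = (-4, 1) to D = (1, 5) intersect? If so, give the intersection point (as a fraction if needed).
Yes; intersection at (-31/9, 13/9) (t = 7/9 on AB, s = 1/9 on CD)

Parametrize AB as A + t(B − A) = (2 + -7 t, 3 + -2 t) and CD as C + s(D − C) = (-4 + 5 s, 1 + 4 s). Solve the linear system for (t, s). Determinant = 18 ≠ 0, so a unique intersection of the containing lines exists. Solution: t = 7/9, s = 1/9 — both in [0, 1], so the segments cross. Intersection point: (-31/9, 13/9).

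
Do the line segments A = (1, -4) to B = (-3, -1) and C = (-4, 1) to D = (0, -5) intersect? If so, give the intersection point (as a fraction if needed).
Yes; intersection at (-7/3, -3/2) (t = 5/6 on AB, s = 5/12 on CD)

Parametrize AB as A + t(B − A) = (1 + -4 t, -4 + 3 t) and CD as C + s(D − C) = (-4 + 4 s, 1 + -6 s). Solve the linear system for (t, s). Determinant = -12 ≠ 0, so a unique intersection of the containing lines exists. Solution: t = 5/6, s = 5/12 — both in [0, 1], so the segments cross. Intersection point: (-7/3, -3/2).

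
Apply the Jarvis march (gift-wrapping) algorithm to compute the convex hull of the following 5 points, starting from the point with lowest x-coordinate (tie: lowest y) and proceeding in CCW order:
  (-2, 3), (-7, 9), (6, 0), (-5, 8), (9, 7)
Hull (CCW) = [(-7, 9), (-2, 3), (6, 0), (9, 7)]

Jarvis march: at each step, from the current hull vertex p, select the next vertex q as the point such that every other point lies strictly to the left of (or on) the directed line p → q. (Equivalently: for every other point r, the cross product (q − p) × (r − p) ≥ 0.)
Starting point (lowest x, tie lowest y): (-7, 9). Wrap until returning to start. Resulting hull: (-7, 9), (-2, 3), (6, 0), (9, 7).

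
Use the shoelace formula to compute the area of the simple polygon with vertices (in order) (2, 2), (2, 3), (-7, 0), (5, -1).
Area = 21

Shoelace formula: Area = (1/2) |Σ_i (x_i · y_{i+1} − x_{i+1} · y_i)| (indices mod n). Compute each cross term:
  (2)(3) − (2)(2) = 2
  (2)(0) − (-7)(3) = 21
  (-7)(-1) − (5)(0) = 7
  (5)(2) − (2)(-1) = 12
Sum = 42, so (signed) Area = 42/2 = 21, |Area| = 21.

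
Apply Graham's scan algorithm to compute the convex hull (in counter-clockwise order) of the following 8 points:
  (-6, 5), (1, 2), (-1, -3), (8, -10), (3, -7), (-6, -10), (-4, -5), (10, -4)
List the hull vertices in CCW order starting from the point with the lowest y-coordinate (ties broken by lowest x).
Hull (CCW) = [(-6, -10), (8, -10), (10, -4), (1, 2), (-6, 5)]

Graham scan procedure:
  1. Find the pivot p₀ = point with lowest y (tie → lowest x): (-6, -10).
  2. Sort the remaining points by polar angle around p₀.
  3. Walk through sorted points, maintaining a stack; pop the top while the last three entries make a non-left turn (cross product ≤ 0).
  4. Final stack is the convex hull in CCW order: (-6, -10), (8, -10), (10, -4), (1, 2), (-6, 5).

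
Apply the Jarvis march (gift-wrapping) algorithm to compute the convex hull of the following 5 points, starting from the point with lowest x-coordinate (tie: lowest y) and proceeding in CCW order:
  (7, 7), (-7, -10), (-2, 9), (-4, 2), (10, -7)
Hull (CCW) = [(-7, -10), (10, -7), (7, 7), (-2, 9), (-4, 2)]

Jarvis march: at each step, from the current hull vertex p, select the next vertex q as the point such that every other point lies strictly to the left of (or on) the directed line p → q. (Equivalently: for every other point r, the cross product (q − p) × (r − p) ≥ 0.)
Starting point (lowest x, tie lowest y): (-7, -10). Wrap until returning to start. Resulting hull: (-7, -10), (10, -7), (7, 7), (-2, 9), (-4, 2).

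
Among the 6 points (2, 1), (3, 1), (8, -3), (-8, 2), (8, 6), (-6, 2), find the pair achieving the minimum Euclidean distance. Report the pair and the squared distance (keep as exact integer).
Pair = ((2, 1), (3, 1)); squared distance = 1

Compute all C(6, 2) = 15 pairwise squared distances (x_i − x_j)² + (y_i − y_j)². The minimum is 1, attained by the pair ((2, 1), (3, 1)).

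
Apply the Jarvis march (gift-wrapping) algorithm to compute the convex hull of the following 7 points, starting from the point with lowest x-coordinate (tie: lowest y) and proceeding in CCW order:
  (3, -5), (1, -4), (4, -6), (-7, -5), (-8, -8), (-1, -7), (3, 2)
Hull (CCW) = [(-8, -8), (-1, -7), (4, -6), (3, 2), (-7, -5)]

Jarvis march: at each step, from the current hull vertex p, select the next vertex q as the point such that every other point lies strictly to the left of (or on) the directed line p → q. (Equivalently: for every other point r, the cross product (q − p) × (r − p) ≥ 0.)
Starting point (lowest x, tie lowest y): (-8, -8). Wrap until returning to start. Resulting hull: (-8, -8), (-1, -7), (4, -6), (3, 2), (-7, -5).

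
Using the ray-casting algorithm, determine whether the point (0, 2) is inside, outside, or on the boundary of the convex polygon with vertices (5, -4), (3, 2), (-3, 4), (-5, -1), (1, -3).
The point (0, 2) lies strictly inside the polygon

Cast a horizontal ray to the right from the query point and count how many polygon edges it crosses (each edge strictly once or zero times, handled with the usual half-open convention). 
Parity of crossings → odd ⇒ inside.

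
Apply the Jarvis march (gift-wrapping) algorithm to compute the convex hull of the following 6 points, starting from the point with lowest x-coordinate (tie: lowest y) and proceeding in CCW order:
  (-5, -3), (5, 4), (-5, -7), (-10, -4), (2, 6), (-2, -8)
Hull (CCW) = [(-10, -4), (-5, -7), (-2, -8), (5, 4), (2, 6)]

Jarvis march: at each step, from the current hull vertex p, select the next vertex q as the point such that every other point lies strictly to the left of (or on) the directed line p → q. (Equivalently: for every other point r, the cross product (q − p) × (r − p) ≥ 0.)
Starting point (lowest x, tie lowest y): (-10, -4). Wrap until returning to start. Resulting hull: (-10, -4), (-5, -7), (-2, -8), (5, 4), (2, 6).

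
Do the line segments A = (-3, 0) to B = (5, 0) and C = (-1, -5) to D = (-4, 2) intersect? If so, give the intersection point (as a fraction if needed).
No (intersection of containing lines falls outside at least one segment)

Parametrize and solve: t = -1/56, s = 5/7. At least one of these is outside [0, 1], so the segments do not intersect.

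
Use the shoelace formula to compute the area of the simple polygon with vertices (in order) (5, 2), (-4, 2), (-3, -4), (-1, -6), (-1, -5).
Area = 38

Shoelace formula: Area = (1/2) |Σ_i (x_i · y_{i+1} − x_{i+1} · y_i)| (indices mod n). Compute each cross term:
  (5)(2) − (-4)(2) = 18
  (-4)(-4) − (-3)(2) = 22
  (-3)(-6) − (-1)(-4) = 14
  (-1)(-5) − (-1)(-6) = -1
  (-1)(2) − (5)(-5) = 23
Sum = 76, so (signed) Area = 76/2 = 38, |Area| = 38.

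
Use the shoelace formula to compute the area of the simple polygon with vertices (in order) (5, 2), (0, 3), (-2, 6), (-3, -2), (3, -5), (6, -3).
Area = 56

Shoelace formula: Area = (1/2) |Σ_i (x_i · y_{i+1} − x_{i+1} · y_i)| (indices mod n). Compute each cross term:
  (5)(3) − (0)(2) = 15
  (0)(6) − (-2)(3) = 6
  (-2)(-2) − (-3)(6) = 22
  (-3)(-5) − (3)(-2) = 21
  (3)(-3) − (6)(-5) = 21
  (6)(2) − (5)(-3) = 27
Sum = 112, so (signed) Area = 112/2 = 56, |Area| = 56.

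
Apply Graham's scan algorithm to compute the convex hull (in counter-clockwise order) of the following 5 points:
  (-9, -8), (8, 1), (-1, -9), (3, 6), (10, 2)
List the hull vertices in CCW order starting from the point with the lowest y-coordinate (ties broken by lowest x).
Hull (CCW) = [(-1, -9), (10, 2), (3, 6), (-9, -8)]

Graham scan procedure:
  1. Find the pivot p₀ = point with lowest y (tie → lowest x): (-1, -9).
  2. Sort the remaining points by polar angle around p₀.
  3. Walk through sorted points, maintaining a stack; pop the top while the last three entries make a non-left turn (cross product ≤ 0).
  4. Final stack is the convex hull in CCW order: (-1, -9), (10, 2), (3, 6), (-9, -8).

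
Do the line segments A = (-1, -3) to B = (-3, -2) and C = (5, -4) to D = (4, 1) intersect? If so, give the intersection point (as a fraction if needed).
No (intersection of containing lines falls outside at least one segment)

Parametrize and solve: t = -29/9, s = -4/9. At least one of these is outside [0, 1], so the segments do not intersect.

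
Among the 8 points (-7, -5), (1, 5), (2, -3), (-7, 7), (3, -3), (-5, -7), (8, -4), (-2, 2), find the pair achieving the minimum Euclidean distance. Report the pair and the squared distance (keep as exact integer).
Pair = ((2, -3), (3, -3)); squared distance = 1

Compute all C(8, 2) = 28 pairwise squared distances (x_i − x_j)² + (y_i − y_j)². The minimum is 1, attained by the pair ((2, -3), (3, -3)).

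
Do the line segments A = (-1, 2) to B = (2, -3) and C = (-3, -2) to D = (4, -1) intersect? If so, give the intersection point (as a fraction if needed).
Yes; intersection at (20/19, -27/19) (t = 13/19 on AB, s = 11/19 on CD)

Parametrize AB as A + t(B − A) = (-1 + 3 t, 2 + -5 t) and CD as C + s(D − C) = (-3 + 7 s, -2 + 1 s). Solve the linear system for (t, s). Determinant = -38 ≠ 0, so a unique intersection of the containing lines exists. Solution: t = 13/19, s = 11/19 — both in [0, 1], so the segments cross. Intersection point: (20/19, -27/19).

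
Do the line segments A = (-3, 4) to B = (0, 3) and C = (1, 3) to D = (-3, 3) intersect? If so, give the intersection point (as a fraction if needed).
Yes; intersection at (0, 3) (t = 1 on AB, s = 1/4 on CD)

Parametrize AB as A + t(B − A) = (-3 + 3 t, 4 + -1 t) and CD as C + s(D − C) = (1 + -4 s, 3 + 0 s). Solve the linear system for (t, s). Determinant = 4 ≠ 0, so a unique intersection of the containing lines exists. Solution: t = 1, s = 1/4 — both in [0, 1], so the segments cross. Intersection point: (0, 3).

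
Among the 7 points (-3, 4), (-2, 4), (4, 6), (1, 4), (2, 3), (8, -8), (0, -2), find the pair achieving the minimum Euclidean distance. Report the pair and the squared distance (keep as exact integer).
Pair = ((-3, 4), (-2, 4)); squared distance = 1

Compute all C(7, 2) = 21 pairwise squared distances (x_i − x_j)² + (y_i − y_j)². The minimum is 1, attained by the pair ((-3, 4), (-2, 4)).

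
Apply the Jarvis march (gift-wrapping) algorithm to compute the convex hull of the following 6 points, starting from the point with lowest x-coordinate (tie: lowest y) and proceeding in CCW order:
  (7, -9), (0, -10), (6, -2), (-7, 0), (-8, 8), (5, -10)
Hull (CCW) = [(-8, 8), (-7, 0), (0, -10), (5, -10), (7, -9), (6, -2)]

Jarvis march: at each step, from the current hull vertex p, select the next vertex q as the point such that every other point lies strictly to the left of (or on) the directed line p → q. (Equivalently: for every other point r, the cross product (q − p) × (r − p) ≥ 0.)
Starting point (lowest x, tie lowest y): (-8, 8). Wrap until returning to start. Resulting hull: (-8, 8), (-7, 0), (0, -10), (5, -10), (7, -9), (6, -2).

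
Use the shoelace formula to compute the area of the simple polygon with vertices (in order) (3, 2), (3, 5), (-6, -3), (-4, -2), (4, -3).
Area = 67/2

Shoelace formula: Area = (1/2) |Σ_i (x_i · y_{i+1} − x_{i+1} · y_i)| (indices mod n). Compute each cross term:
  (3)(5) − (3)(2) = 9
  (3)(-3) − (-6)(5) = 21
  (-6)(-2) − (-4)(-3) = 0
  (-4)(-3) − (4)(-2) = 20
  (4)(2) − (3)(-3) = 17
Sum = 67, so (signed) Area = 67/2 = 67/2, |Area| = 67/2.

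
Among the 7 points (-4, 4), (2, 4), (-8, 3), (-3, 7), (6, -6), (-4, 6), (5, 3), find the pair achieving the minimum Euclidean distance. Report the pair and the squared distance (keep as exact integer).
Pair = ((-3, 7), (-4, 6)); squared distance = 2

Compute all C(7, 2) = 21 pairwise squared distances (x_i − x_j)² + (y_i − y_j)². The minimum is 2, attained by the pair ((-3, 7), (-4, 6)).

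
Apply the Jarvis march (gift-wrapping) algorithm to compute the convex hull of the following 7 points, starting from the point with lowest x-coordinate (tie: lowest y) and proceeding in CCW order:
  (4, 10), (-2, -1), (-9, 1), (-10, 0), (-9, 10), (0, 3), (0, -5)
Hull (CCW) = [(-10, 0), (0, -5), (4, 10), (-9, 10)]

Jarvis march: at each step, from the current hull vertex p, select the next vertex q as the point such that every other point lies strictly to the left of (or on) the directed line p → q. (Equivalently: for every other point r, the cross product (q − p) × (r − p) ≥ 0.)
Starting point (lowest x, tie lowest y): (-10, 0). Wrap until returning to start. Resulting hull: (-10, 0), (0, -5), (4, 10), (-9, 10).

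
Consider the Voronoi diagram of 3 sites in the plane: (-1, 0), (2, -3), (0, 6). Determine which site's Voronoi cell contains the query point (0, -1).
Nearest site = (-1, 0)

The Voronoi cell of site s contains exactly those query points closer to s than to any other site. Compute squared distances from q = (0, -1) to each site:
  (-1 − 0)² + (0 − -1)² = 2
  (2 − 0)² + (-3 − -1)² = 8
  (0 − 0)² + (6 − -1)² = 49
Minimum is attained by (-1, 0), so q lies in its Voronoi cell.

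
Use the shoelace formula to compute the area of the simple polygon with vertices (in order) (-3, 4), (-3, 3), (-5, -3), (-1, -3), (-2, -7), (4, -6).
Area = 39

Shoelace formula: Area = (1/2) |Σ_i (x_i · y_{i+1} − x_{i+1} · y_i)| (indices mod n). Compute each cross term:
  (-3)(3) − (-3)(4) = 3
  (-3)(-3) − (-5)(3) = 24
  (-5)(-3) − (-1)(-3) = 12
  (-1)(-7) − (-2)(-3) = 1
  (-2)(-6) − (4)(-7) = 40
  (4)(4) − (-3)(-6) = -2
Sum = 78, so (signed) Area = 78/2 = 39, |Area| = 39.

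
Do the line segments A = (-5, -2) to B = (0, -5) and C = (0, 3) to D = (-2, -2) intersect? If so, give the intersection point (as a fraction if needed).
No (intersection of containing lines falls outside at least one segment)

Parametrize and solve: t = 15/31, s = 40/31. At least one of these is outside [0, 1], so the segments do not intersect.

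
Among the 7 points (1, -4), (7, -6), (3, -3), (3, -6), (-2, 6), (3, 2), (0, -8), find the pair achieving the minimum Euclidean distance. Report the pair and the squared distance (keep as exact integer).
Pair = ((1, -4), (3, -3)); squared distance = 5

Compute all C(7, 2) = 21 pairwise squared distances (x_i − x_j)² + (y_i − y_j)². The minimum is 5, attained by the pair ((1, -4), (3, -3)).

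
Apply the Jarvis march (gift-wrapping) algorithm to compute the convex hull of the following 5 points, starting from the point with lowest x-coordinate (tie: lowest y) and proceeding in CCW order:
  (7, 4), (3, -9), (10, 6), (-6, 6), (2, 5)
Hull (CCW) = [(-6, 6), (3, -9), (10, 6)]

Jarvis march: at each step, from the current hull vertex p, select the next vertex q as the point such that every other point lies strictly to the left of (or on) the directed line p → q. (Equivalently: for every other point r, the cross product (q − p) × (r − p) ≥ 0.)
Starting point (lowest x, tie lowest y): (-6, 6). Wrap until returning to start. Resulting hull: (-6, 6), (3, -9), (10, 6).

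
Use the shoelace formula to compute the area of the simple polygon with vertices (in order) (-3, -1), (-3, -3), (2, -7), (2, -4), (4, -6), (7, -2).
Area = 32

Shoelace formula: Area = (1/2) |Σ_i (x_i · y_{i+1} − x_{i+1} · y_i)| (indices mod n). Compute each cross term:
  (-3)(-3) − (-3)(-1) = 6
  (-3)(-7) − (2)(-3) = 27
  (2)(-4) − (2)(-7) = 6
  (2)(-6) − (4)(-4) = 4
  (4)(-2) − (7)(-6) = 34
  (7)(-1) − (-3)(-2) = -13
Sum = 64, so (signed) Area = 64/2 = 32, |Area| = 32.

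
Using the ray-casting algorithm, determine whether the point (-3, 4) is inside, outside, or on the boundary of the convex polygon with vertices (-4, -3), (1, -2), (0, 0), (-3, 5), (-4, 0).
The point (-3, 4) lies strictly inside the polygon

Cast a horizontal ray to the right from the query point and count how many polygon edges it crosses (each edge strictly once or zero times, handled with the usual half-open convention). 
Parity of crossings → odd ⇒ inside.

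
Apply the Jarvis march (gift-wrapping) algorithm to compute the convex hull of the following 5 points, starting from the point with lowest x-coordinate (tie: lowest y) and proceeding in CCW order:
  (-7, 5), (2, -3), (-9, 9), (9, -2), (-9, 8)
Hull (CCW) = [(-9, 8), (-7, 5), (2, -3), (9, -2), (-9, 9)]

Jarvis march: at each step, from the current hull vertex p, select the next vertex q as the point such that every other point lies strictly to the left of (or on) the directed line p → q. (Equivalently: for every other point r, the cross product (q − p) × (r − p) ≥ 0.)
Starting point (lowest x, tie lowest y): (-9, 8). Wrap until returning to start. Resulting hull: (-9, 8), (-7, 5), (2, -3), (9, -2), (-9, 9).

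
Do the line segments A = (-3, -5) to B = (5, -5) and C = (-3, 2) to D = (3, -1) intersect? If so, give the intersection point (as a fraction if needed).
No (intersection of containing lines falls outside at least one segment)

Parametrize and solve: t = 7/4, s = 7/3. At least one of these is outside [0, 1], so the segments do not intersect.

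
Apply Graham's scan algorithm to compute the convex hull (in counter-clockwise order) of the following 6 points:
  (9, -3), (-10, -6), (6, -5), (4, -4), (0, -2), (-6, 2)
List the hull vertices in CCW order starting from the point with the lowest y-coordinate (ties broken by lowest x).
Hull (CCW) = [(-10, -6), (6, -5), (9, -3), (-6, 2)]

Graham scan procedure:
  1. Find the pivot p₀ = point with lowest y (tie → lowest x): (-10, -6).
  2. Sort the remaining points by polar angle around p₀.
  3. Walk through sorted points, maintaining a stack; pop the top while the last three entries make a non-left turn (cross product ≤ 0).
  4. Final stack is the convex hull in CCW order: (-10, -6), (6, -5), (9, -3), (-6, 2).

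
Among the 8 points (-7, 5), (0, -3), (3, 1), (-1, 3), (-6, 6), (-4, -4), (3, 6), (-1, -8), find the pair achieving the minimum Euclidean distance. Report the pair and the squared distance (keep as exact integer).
Pair = ((-7, 5), (-6, 6)); squared distance = 2

Compute all C(8, 2) = 28 pairwise squared distances (x_i − x_j)² + (y_i − y_j)². The minimum is 2, attained by the pair ((-7, 5), (-6, 6)).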